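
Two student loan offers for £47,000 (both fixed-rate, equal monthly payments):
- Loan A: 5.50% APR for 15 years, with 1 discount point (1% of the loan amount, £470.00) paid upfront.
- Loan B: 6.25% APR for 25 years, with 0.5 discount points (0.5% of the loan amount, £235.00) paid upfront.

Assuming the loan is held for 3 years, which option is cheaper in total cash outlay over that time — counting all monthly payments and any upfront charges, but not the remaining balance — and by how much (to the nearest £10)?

Loan A: monthly rate = 5.5%/12 = 0.0045833; payment = 47,000 × 0.0045833 / (1 − (1+0.0045833)^−180) = £384.03.
Loan B: monthly rate = 6.25%/12 = 0.0052083; payment = 47,000 × 0.0052083 / (1 − (1+0.0052083)^−300) = £310.04.
Over 36 months: Loan A costs 36 × £384.03 + £470.00 = £14,295.08; Loan B costs 36 × £310.04 + £235.00 = £11,396.44.
Loan B is cheaper by £14,295.08 − £11,396.44 = £2,898.64.

Loan B by £2,900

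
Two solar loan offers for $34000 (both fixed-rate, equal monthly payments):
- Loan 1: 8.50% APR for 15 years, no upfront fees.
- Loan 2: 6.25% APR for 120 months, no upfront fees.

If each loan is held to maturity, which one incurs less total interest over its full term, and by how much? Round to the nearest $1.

Loan 2 by $14,456

Loan 1: monthly rate = 8.5%/12 = 0.0070833; payment = 34,000 × 0.0070833 / (1 − (1+0.0070833)^−180) = $334.81.
Total interest on Loan 1 = 180 × $334.81 − $34,000 = $26,265.80.
Loan 2: at 6.25% the monthly rate is 0.0052083, so the payment is 34,000 × 0.0052083 / (1 − 1.0052083^−120) = $381.75.
Total interest on Loan 2 = 120 × $381.75 − $34,000 = $11,810.00.
Loan 2 is lower by $14,455.80.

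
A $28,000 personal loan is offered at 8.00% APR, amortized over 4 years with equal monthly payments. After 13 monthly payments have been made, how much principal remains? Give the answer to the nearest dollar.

$21,276

With monthly rate i = 8%/12 = 0.0066667, the balance after k of n payments is P · [(1+i)^n − (1+i)^k] / [(1+i)^n − 1].
(1+0.0066667)^48 = 1.37566610 and (1+0.0066667)^13 = 1.09021950, so the balance is 28,000 × (1.37566610 − 1.09021950) / (1.37566610 − 1) = $21,275.55.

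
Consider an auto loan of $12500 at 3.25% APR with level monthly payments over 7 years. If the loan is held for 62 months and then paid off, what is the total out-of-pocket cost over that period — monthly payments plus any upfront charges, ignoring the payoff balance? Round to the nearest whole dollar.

$10,328

At 3.25% the monthly rate is 0.0027083, so the payment is 12,500 × 0.0027083 / (1 − 1.0027083^−84) = $166.58.
Total outlay = 62 × $166.58 = $10,327.96.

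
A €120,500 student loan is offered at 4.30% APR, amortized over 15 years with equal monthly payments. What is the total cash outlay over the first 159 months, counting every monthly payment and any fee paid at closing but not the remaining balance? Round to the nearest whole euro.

€144,618

At 4.30% the monthly rate is 0.0035833, so the payment is 120,500 × 0.0035833 / (1 − 1.0035833^−180) = €909.55.
Total outlay = 159 × €909.55 = €144,618.45.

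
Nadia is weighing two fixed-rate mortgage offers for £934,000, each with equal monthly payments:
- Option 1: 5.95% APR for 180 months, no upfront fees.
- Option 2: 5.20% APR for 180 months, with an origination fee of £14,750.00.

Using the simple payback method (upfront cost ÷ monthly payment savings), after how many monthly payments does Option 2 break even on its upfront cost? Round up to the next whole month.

40 months

Option 1: monthly rate = 5.95%/12 = 0.0049583; payment = 934,000 × 0.0049583 / (1 − (1+0.0049583)^−180) = £7,856.41.
Option 2: at 5.20% the monthly rate is 0.0043333, so the payment is 934,000 × 0.0043333 / (1 − 1.0043333^−180) = £7,483.69.
Monthly savings = £7,856.41 − £7,483.69 = £372.72.
Break-even = £14,750.00 / £372.72 = 39.57 → 40 months.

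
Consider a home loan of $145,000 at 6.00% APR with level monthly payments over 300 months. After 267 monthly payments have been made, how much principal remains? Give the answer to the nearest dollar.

With monthly rate i = 6%/12 = 0.0050000, the balance after k of n payments is P · [(1+i)^n − (1+i)^k] / [(1+i)^n − 1].
(1+0.0050000)^300 = 4.46496981 and (1+0.0050000)^267 = 3.78737658, so the balance is 145,000 × (4.46496981 − 3.78737658) / (4.46496981 − 1) = $28,355.52.

$28,356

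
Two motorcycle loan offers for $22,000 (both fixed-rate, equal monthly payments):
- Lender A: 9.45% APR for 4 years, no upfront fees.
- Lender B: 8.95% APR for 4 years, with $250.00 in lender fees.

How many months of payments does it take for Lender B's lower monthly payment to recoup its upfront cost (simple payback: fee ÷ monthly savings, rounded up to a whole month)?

48 months

Lender A: at 9.45% the monthly rate is 0.0078750, so the payment is 22,000 × 0.0078750 / (1 − 1.0078750^−48) = $552.18.
Lender B: monthly rate = 8.95%/12 = 0.0074583; payment = 22,000 × 0.0074583 / (1 − (1+0.0074583)^−48) = $546.95.
Monthly savings = $552.18 − $546.95 = $5.23.
Break-even = $250.00 / $5.23 = 47.80 → 48 months.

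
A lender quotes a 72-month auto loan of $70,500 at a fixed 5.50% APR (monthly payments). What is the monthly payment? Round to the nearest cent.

Monthly rate = 5.5%/12 = 0.0045833; payment = 70,500 × 0.0045833 / (1 − (1+0.0045833)^−72) = $1,151.82.

$1,151.82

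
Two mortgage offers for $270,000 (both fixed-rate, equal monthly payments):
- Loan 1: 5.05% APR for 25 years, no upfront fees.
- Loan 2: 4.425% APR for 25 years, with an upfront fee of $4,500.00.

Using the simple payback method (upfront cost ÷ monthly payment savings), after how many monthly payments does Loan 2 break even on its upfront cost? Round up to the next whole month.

Loan 1: at 5.05% the monthly rate is 0.0042083, so the payment is 270,000 × 0.0042083 / (1 − 1.0042083^−300) = $1,586.27.
Loan 2: at 4.425% the monthly rate is 0.0036875, so the payment is 270,000 × 0.0036875 / (1 − 1.0036875^−300) = $1,489.28.
Monthly savings = $1,586.27 − $1,489.28 = $96.99.
Break-even = $4,500.00 / $96.99 = 46.40 → 47 months.

47 months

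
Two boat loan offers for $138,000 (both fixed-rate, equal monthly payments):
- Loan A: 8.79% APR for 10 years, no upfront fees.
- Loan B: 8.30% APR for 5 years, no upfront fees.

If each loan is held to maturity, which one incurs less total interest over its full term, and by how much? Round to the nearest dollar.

Loan B by $38,818

Loan A: monthly rate = 8.79%/12 = 0.0073250; payment = 138,000 × 0.0073250 / (1 − (1+0.0073250)^−120) = $1,732.48.
Total interest on Loan A = 120 × $1,732.48 − $138,000 = $69,897.60.
Loan B: at 8.30% the monthly rate is 0.0069167, so the payment is 138,000 × 0.0069167 / (1 − 1.0069167^−60) = $2,818.00.
Total interest on Loan B = 60 × $2,818.00 − $138,000 = $31,080.00.
Loan B is lower by $38,817.60.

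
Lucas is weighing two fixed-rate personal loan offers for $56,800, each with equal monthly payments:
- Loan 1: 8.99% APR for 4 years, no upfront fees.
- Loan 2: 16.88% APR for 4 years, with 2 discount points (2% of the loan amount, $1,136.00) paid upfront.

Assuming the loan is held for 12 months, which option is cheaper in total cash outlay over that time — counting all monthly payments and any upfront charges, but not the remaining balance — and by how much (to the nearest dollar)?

Loan 1 by $3,803

Loan 1: at 8.99% the monthly rate is 0.0074917, so the payment is 56,800 × 0.0074917 / (1 − 1.0074917^−48) = $1,413.20.
Loan 2: monthly rate = 16.88%/12 = 0.0140667; payment = 56,800 × 0.0140667 / (1 − (1+0.0140667)^−48) = $1,635.44.
Over 12 months: Loan 1 costs 12 × $1,413.20 = $16,958.40; Loan 2 costs 12 × $1,635.44 + $1,136.00 = $20,761.28.
Loan 1 is cheaper by $20,761.28 − $16,958.40 = $3,802.88.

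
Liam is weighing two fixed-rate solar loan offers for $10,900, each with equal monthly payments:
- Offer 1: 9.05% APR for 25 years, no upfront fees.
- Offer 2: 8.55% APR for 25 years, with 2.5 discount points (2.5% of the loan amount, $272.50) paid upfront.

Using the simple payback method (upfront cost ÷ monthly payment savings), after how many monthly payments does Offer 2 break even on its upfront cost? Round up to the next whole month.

Offer 1: at 9.05% the monthly rate is 0.0075417, so the payment is 10,900 × 0.0075417 / (1 − 1.0075417^−300) = $91.85.
Offer 2: at 8.55% the monthly rate is 0.0071250, so the payment is 10,900 × 0.0071250 / (1 − 1.0071250^−300) = $88.14.
Monthly savings = $91.85 − $88.14 = $3.71.
Break-even = $272.50 / $3.71 = 73.45 → 74 months.

74 months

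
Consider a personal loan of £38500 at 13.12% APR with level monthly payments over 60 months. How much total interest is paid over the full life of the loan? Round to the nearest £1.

£14,202

At 13.12% the monthly rate is 0.0109333, so the payment is 38,500 × 0.0109333 / (1 − 1.0109333^−60) = £878.36.
Total paid = 60 × £878.36 = £52,701.60; interest = £52,701.60 − £38,500 = £14,201.60.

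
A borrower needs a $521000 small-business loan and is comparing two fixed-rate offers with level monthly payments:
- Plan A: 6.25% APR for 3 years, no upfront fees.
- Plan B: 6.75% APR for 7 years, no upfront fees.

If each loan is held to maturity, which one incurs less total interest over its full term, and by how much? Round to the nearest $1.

Plan A: at 6.25% the monthly rate is 0.0052083, so the payment is 521,000 × 0.0052083 / (1 − 1.0052083^−36) = $15,908.91.
Total interest on Plan A = 36 × $15,908.91 − $521,000 = $51,720.76.
Plan B: monthly rate = 6.75%/12 = 0.0056250; payment = 521,000 × 0.0056250 / (1 − (1+0.0056250)^−84) = $7,799.77.
Total interest on Plan B = 84 × $7,799.77 − $521,000 = $134,180.68.
Plan A is lower by $82,459.92.

Plan A by $82,460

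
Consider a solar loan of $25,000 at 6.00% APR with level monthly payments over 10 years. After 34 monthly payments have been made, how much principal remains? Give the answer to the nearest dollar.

With monthly rate i = 6%/12 = 0.0050000, the balance after k of n payments is P · [(1+i)^n − (1+i)^k] / [(1+i)^n − 1].
(1+0.0050000)^120 = 1.81939673 and (1+0.0050000)^34 = 1.18480288, so the balance is 25,000 × (1.81939673 − 1.18480288) / (1.81939673 − 1) = $19,361.62.

$19,362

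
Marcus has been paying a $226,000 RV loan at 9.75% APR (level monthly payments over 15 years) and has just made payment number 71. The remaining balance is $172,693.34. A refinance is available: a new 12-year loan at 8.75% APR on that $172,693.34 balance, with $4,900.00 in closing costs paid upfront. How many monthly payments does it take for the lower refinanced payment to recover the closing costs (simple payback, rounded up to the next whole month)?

11 months

Current payment = 226,000 × 9.75%/12 / (1 − (1+0.0081250)^−180) = $2,394.16.
Refinanced payment = 172,693.34 × 0.0072917 / (1 − (1+0.0072917)^−144) = $1,941.07.
Monthly savings = $2,394.16 − $1,941.07 = $453.09.
Break-even = $4,900.00 / $453.09 = 10.81 → 11 months.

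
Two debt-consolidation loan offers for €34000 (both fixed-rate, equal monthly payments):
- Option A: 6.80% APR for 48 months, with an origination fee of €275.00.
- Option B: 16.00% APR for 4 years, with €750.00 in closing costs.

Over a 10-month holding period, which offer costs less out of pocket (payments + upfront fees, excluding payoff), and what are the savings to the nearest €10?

Option A by €2,000

Option A: at 6.80% the monthly rate is 0.0056667, so the payment is 34,000 × 0.0056667 / (1 − 1.0056667^−48) = €811.02.
Option B: at 16.00% the monthly rate is 0.0133333, so the payment is 34,000 × 0.0133333 / (1 − 1.0133333^−48) = €963.57.
Over 10 months: Option A costs 10 × €811.02 + €275.00 = €8,385.20; Option B costs 10 × €963.57 + €750.00 = €10,385.70.
Option A is cheaper by €10,385.70 − €8,385.20 = €2,000.50.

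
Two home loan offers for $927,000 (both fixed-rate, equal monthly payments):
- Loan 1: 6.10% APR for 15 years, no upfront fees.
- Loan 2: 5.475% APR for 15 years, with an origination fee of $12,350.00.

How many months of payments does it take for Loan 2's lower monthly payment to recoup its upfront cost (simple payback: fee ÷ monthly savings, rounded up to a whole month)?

Loan 1: monthly rate = 6.1%/12 = 0.0050833; payment = 927,000 × 0.0050833 / (1 − (1+0.0050833)^−180) = $7,872.72.
Loan 2: monthly rate = 5.475%/12 = 0.0045625; payment = 927,000 × 0.0045625 / (1 − (1+0.0045625)^−180) = $7,562.07.
Monthly savings = $7,872.72 − $7,562.07 = $310.65.
Break-even = $12,350.00 / $310.65 = 39.76 → 40 months.

40 months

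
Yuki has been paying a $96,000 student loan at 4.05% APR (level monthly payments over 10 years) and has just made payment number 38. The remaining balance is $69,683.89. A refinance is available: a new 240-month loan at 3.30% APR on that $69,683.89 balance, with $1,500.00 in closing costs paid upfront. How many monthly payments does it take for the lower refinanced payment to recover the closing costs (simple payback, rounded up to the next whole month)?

3 months

Current payment = 96,000 × 4.05%/12 / (1 − (1+0.0033750)^−120) = $974.24.
Refinanced payment = 69,683.89 × 0.0027500 / (1 − (1+0.0027500)^−240) = $397.01.
Monthly savings = $974.24 − $397.01 = $577.23.
Break-even = $1,500.00 / $577.23 = 2.60 → 3 months.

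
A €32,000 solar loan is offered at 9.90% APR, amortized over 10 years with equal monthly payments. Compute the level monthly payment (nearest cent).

At 9.90% the monthly rate is 0.0082500, so the payment is 32,000 × 0.0082500 / (1 − 1.0082500^−120) = €421.11.

€421.11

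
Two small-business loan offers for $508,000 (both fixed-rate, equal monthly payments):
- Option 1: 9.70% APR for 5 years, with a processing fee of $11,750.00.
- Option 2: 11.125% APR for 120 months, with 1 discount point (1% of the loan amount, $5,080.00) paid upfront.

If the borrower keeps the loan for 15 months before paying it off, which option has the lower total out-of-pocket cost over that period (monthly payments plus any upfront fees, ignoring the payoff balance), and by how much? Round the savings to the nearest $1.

Option 2 by $61,945

Option 1: at 9.70% the monthly rate is 0.0080833, so the payment is 508,000 × 0.0080833 / (1 − 1.0080833^−60) = $10,718.66.
Option 2: monthly rate = 11.125%/12 = 0.0092708; payment = 508,000 × 0.0092708 / (1 − (1+0.0092708)^−120) = $7,033.69.
Over 15 months: Option 1 costs 15 × $10,718.66 + $11,750.00 = $172,529.90; Option 2 costs 15 × $7,033.69 + $5,080.00 = $110,585.35.
Option 2 is cheaper by $172,529.90 − $110,585.35 = $61,944.55.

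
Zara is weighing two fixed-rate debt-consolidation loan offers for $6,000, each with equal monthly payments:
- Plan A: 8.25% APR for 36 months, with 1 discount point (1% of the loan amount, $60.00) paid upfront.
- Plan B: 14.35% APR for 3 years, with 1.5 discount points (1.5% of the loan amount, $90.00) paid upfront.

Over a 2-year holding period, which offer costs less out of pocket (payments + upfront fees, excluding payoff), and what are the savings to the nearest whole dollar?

Plan A: monthly rate = 8.25%/12 = 0.0068750; payment = 6,000 × 0.0068750 / (1 − (1+0.0068750)^−36) = $188.71.
Plan B: monthly rate = 14.35%/12 = 0.0119583; payment = 6,000 × 0.0119583 / (1 − (1+0.0119583)^−36) = $206.09.
Over 24 months: Plan A costs 24 × $188.71 + $60.00 = $4,589.04; Plan B costs 24 × $206.09 + $90.00 = $5,036.16.
Plan A is cheaper by $5,036.16 − $4,589.04 = $447.12.

Plan A by $447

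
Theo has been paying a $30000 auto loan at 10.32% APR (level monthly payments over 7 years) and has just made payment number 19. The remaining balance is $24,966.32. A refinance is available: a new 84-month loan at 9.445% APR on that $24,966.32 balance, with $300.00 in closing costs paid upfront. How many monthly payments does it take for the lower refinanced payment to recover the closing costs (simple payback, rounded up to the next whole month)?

Current payment = 30,000 × 10.32%/12 / (1 − (1+0.0086000)^−84) = $503.01.
Refinanced payment = 24,966.32 × 0.0078708 / (1 − (1+0.0078708)^−84) = $407.35.
Monthly savings = $503.01 − $407.35 = $95.66.
Break-even = $300.00 / $95.66 = 3.14 → 4 months.

4 months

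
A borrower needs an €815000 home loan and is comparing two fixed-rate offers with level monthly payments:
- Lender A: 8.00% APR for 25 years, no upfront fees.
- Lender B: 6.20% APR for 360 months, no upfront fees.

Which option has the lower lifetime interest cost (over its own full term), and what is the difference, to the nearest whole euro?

Lender B by €90,107

Lender A: at 8.00% the monthly rate is 0.0066667, so the payment is 815,000 × 0.0066667 / (1 − 1.0066667^−300) = €6,290.30.
Total interest on Lender A = 300 × €6,290.30 − €815,000 = €1,072,090.00.
Lender B: monthly rate = 6.2%/12 = 0.0051667; payment = 815,000 × 0.0051667 / (1 − (1+0.0051667)^−360) = €4,991.62.
Total interest on Lender B = 360 × €4,991.62 − €815,000 = €981,983.20.
Lender B is lower by €90,106.80.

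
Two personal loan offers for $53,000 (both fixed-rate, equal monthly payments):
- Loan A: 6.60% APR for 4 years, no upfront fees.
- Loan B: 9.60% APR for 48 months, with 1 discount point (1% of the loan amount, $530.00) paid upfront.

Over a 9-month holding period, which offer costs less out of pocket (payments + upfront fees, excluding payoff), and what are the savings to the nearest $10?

Loan A: at 6.60% the monthly rate is 0.0055000, so the payment is 53,000 × 0.0055000 / (1 − 1.0055000^−48) = $1,259.34.
Loan B: at 9.60% the monthly rate is 0.0080000, so the payment is 53,000 × 0.0080000 / (1 − 1.0080000^−48) = $1,334.06.
Over 9 months: Loan A costs 9 × $1,259.34 = $11,334.06; Loan B costs 9 × $1,334.06 + $530.00 = $12,536.54.
Loan A is cheaper by $12,536.54 − $11,334.06 = $1,202.48.

Loan A by $1,200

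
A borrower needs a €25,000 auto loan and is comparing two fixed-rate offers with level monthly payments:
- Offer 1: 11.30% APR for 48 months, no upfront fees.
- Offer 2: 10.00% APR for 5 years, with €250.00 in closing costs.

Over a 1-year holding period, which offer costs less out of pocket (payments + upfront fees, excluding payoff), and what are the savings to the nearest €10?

Offer 1: at 11.30% the monthly rate is 0.0094167, so the payment is 25,000 × 0.0094167 / (1 − 1.0094167^−48) = €649.79.
Offer 2: monthly rate = 10%/12 = 0.0083333; payment = 25,000 × 0.0083333 / (1 − (1+0.0083333)^−60) = €531.18.
Over 12 months: Offer 1 costs 12 × €649.79 = €7,797.48; Offer 2 costs 12 × €531.18 + €250.00 = €6,624.16.
Offer 2 is cheaper by €7,797.48 − €6,624.16 = €1,173.32.

Offer 2 by €1,170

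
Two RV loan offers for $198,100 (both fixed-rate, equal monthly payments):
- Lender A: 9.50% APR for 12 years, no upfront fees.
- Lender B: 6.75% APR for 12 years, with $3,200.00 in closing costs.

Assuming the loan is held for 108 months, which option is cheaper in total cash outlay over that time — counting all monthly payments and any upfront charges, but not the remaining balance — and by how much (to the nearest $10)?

Lender B by $29,160

Lender A: at 9.50% the monthly rate is 0.0079167, so the payment is 198,100 × 0.0079167 / (1 − 1.0079167^−144) = $2,310.59.
Lender B: monthly rate = 6.75%/12 = 0.0056250; payment = 198,100 × 0.0056250 / (1 − (1+0.0056250)^−144) = $2,010.92.
Over 108 months: Lender A costs 108 × $2,310.59 = $249,543.72; Lender B costs 108 × $2,010.92 + $3,200.00 = $220,379.36.
Lender B is cheaper by $249,543.72 − $220,379.36 = $29,164.36.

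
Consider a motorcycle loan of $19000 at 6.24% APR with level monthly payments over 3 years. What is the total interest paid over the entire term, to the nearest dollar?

$1,883

At 6.24% the monthly rate is 0.0052000, so the payment is 19,000 × 0.0052000 / (1 − 1.0052000^−36) = $580.09.
Total paid = 36 × $580.09 = $20,883.24; interest = $20,883.24 − $19,000 = $1,883.24.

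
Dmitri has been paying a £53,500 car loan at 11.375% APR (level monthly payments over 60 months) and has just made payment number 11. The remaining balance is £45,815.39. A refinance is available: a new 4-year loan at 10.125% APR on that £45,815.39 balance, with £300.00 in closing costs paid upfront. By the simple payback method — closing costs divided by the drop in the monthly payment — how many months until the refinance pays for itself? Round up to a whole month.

Current payment = 53,500 × 11.375%/12 / (1 − (1+0.0094792)^−60) = £1,173.25.
Refinanced payment = 45,815.39 × 0.0084375 / (1 − (1+0.0084375)^−48) = £1,164.75.
Monthly savings = £1,173.25 − £1,164.75 = £8.50.
Break-even = £300.00 / £8.50 = 35.29 → 36 months.

36 months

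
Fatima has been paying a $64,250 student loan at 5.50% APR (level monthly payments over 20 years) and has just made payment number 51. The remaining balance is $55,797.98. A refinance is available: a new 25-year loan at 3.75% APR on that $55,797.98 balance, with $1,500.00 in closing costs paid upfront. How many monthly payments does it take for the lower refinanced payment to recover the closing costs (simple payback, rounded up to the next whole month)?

10 months

Current payment = 64,250 × 5.5%/12 / (1 − (1+0.0045833)^−240) = $441.97.
Refinanced payment = 55,797.98 × 0.0031250 / (1 − (1+0.0031250)^−300) = $286.87.
Monthly savings = $441.97 − $286.87 = $155.10.
Break-even = $1,500.00 / $155.10 = 9.67 → 10 months.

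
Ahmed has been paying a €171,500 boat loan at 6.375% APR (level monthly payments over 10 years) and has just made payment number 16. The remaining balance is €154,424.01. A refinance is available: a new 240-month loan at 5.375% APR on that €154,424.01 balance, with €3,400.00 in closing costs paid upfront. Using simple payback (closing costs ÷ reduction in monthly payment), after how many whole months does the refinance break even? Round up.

4 months

Current payment = 171,500 × 6.375%/12 / (1 − (1+0.0053125)^−120) = €1,936.46.
Refinanced payment = 154,424.01 × 0.0044792 / (1 − (1+0.0044792)^−240) = €1,051.39.
Monthly savings = €1,936.46 − €1,051.39 = €885.07.
Break-even = €3,400.00 / €885.07 = 3.84 → 4 months.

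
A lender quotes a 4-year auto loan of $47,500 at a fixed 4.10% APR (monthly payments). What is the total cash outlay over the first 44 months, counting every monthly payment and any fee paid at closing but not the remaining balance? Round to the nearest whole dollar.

At 4.10% the monthly rate is 0.0034167, so the payment is 47,500 × 0.0034167 / (1 − 1.0034167^−48) = $1,074.63.
Total outlay = 44 × $1,074.63 = $47,283.72.

$47,284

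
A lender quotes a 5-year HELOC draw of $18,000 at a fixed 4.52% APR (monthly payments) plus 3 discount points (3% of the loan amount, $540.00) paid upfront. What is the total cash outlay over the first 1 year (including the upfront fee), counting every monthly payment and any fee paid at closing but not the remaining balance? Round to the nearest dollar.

$4,569

Monthly rate = 4.52%/12 = 0.0037667; payment = 18,000 × 0.0037667 / (1 − (1+0.0037667)^−60) = $335.74.
Total outlay = 12 × $335.74 + $540.00 = $4,568.88.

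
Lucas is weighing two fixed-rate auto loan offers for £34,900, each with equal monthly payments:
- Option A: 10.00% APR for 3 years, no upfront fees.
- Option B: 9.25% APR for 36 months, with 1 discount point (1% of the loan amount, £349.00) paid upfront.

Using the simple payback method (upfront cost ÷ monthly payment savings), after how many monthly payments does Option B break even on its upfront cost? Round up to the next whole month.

Option A: monthly rate = 10%/12 = 0.0083333; payment = 34,900 × 0.0083333 / (1 − (1+0.0083333)^−36) = £1,126.12.
Option B: at 9.25% the monthly rate is 0.0077083, so the payment is 34,900 × 0.0077083 / (1 − 1.0077083^−36) = £1,113.88.
Monthly savings = £1,126.12 − £1,113.88 = £12.24.
Break-even = £349.00 / £12.24 = 28.51 → 29 months.

29 months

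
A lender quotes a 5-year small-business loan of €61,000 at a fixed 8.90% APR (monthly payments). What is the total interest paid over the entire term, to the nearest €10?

Monthly rate = 8.9%/12 = 0.0074167; payment = 61,000 × 0.0074167 / (1 − (1+0.0074167)^−60) = €1,263.30.
Total paid = 60 × €1,263.30 = €75,798.00; interest = €75,798.00 − €61,000 = €14,798.00.

€14,800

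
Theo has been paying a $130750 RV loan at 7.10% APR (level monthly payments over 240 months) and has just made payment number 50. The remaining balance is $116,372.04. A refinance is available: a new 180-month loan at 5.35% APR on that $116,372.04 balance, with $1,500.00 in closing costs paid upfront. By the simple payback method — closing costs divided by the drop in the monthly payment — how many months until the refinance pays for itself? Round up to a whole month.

19 months

Current payment = 130,750 × 7.1%/12 / (1 − (1+0.0059167)^−240) = $1,021.57.
Refinanced payment = 116,372.04 × 0.0044583 / (1 − (1+0.0044583)^−180) = $941.62.
Monthly savings = $1,021.57 − $941.62 = $79.95.
Break-even = $1,500.00 / $79.95 = 18.76 → 19 months.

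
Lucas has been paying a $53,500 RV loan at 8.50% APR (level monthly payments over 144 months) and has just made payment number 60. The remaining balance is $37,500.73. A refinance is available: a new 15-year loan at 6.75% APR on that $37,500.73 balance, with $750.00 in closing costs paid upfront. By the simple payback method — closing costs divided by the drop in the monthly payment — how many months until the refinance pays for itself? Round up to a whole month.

Current payment = 53,500 × 8.5%/12 / (1 − (1+0.0070833)^−144) = $593.88.
Refinanced payment = 37,500.73 × 0.0056250 / (1 − (1+0.0056250)^−180) = $331.85.
Monthly savings = $593.88 − $331.85 = $262.03.
Break-even = $750.00 / $262.03 = 2.86 → 3 months.

3 months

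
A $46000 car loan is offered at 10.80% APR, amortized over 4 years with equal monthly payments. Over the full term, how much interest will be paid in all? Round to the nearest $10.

$10,850

Monthly rate = 10.8%/12 = 0.0090000; payment = 46,000 × 0.0090000 / (1 − (1+0.0090000)^−48) = $1,184.43.
Total paid = 48 × $1,184.43 = $56,852.64; interest = $56,852.64 − $46,000 = $10,852.64.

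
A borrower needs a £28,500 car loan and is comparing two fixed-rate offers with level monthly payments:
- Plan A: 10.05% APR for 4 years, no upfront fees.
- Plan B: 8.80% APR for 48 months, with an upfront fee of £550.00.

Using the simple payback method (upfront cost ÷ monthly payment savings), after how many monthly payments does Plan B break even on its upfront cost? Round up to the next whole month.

33 months

Plan A: at 10.05% the monthly rate is 0.0083750, so the payment is 28,500 × 0.0083750 / (1 − 1.0083750^−48) = £723.52.
Plan B: monthly rate = 8.8%/12 = 0.0073333; payment = 28,500 × 0.0073333 / (1 − (1+0.0073333)^−48) = £706.52.
Monthly savings = £723.52 − £706.52 = £17.00.
Break-even = £550.00 / £17.00 = 32.35 → 33 months.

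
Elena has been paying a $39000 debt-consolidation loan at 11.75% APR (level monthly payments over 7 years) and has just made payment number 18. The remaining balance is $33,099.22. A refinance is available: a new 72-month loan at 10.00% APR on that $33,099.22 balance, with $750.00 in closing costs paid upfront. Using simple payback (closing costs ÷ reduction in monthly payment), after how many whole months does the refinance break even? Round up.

Current payment = 39,000 × 11.75%/12 / (1 − (1+0.0097917)^−84) = $683.25.
Refinanced payment = 33,099.22 × 0.0083333 / (1 − (1+0.0083333)^−72) = $613.19.
Monthly savings = $683.25 − $613.19 = $70.06.
Break-even = $750.00 / $70.06 = 10.71 → 11 months.

11 months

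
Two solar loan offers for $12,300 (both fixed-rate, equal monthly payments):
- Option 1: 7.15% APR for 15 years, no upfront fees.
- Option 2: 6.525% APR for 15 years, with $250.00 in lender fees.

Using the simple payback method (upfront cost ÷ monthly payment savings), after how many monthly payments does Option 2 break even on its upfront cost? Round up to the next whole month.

Option 1: at 7.15% the monthly rate is 0.0059583, so the payment is 12,300 × 0.0059583 / (1 − 1.0059583^−180) = $111.59.
Option 2: monthly rate = 6.525%/12 = 0.0054375; payment = 12,300 × 0.0054375 / (1 − (1+0.0054375)^−180) = $107.32.
Monthly savings = $111.59 − $107.32 = $4.27.
Break-even = $250.00 / $4.27 = 58.55 → 59 months.

59 months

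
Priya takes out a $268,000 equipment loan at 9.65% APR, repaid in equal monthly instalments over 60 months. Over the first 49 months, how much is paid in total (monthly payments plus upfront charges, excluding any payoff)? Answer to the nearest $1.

Monthly rate = 9.65%/12 = 0.0080417; payment = 268,000 × 0.0080417 / (1 − (1+0.0080417)^−60) = $5,648.16.
Total outlay = 49 × $5,648.16 = $276,759.84.

$276,760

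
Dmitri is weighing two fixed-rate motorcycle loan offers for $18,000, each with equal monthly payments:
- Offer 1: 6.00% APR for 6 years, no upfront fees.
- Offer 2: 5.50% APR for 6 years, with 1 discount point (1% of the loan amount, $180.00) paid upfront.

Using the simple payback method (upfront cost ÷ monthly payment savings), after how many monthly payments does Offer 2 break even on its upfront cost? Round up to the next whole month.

43 months

Offer 1: monthly rate = 6%/12 = 0.0050000; payment = 18,000 × 0.0050000 / (1 − (1+0.0050000)^−72) = $298.31.
Offer 2: monthly rate = 5.5%/12 = 0.0045833; payment = 18,000 × 0.0045833 / (1 − (1+0.0045833)^−72) = $294.08.
Monthly savings = $298.31 − $294.08 = $4.23.
Break-even = $180.00 / $4.23 = 42.55 → 43 months.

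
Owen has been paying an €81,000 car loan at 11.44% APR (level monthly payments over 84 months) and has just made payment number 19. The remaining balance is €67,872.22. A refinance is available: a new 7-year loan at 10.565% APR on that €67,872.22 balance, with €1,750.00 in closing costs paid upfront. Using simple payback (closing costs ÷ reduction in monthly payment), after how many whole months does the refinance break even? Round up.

7 months

Current payment = 81,000 × 11.44%/12 / (1 − (1+0.0095333)^−84) = €1,405.73.
Refinanced payment = 67,872.22 × 0.0088042 / (1 − (1+0.0088042)^−84) = €1,146.67.
Monthly savings = €1,405.73 − €1,146.67 = €259.06.
Break-even = €1,750.00 / €259.06 = 6.76 → 7 months.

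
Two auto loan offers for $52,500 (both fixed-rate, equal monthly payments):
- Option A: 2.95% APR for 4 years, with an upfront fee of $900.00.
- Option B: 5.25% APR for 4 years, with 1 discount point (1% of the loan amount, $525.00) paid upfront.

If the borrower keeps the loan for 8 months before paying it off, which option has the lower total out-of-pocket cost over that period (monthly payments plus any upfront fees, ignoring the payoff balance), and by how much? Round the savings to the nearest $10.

Option A by $60

Option A: at 2.95% the monthly rate is 0.0024583, so the payment is 52,500 × 0.0024583 / (1 − 1.0024583^−48) = $1,160.89.
Option B: at 5.25% the monthly rate is 0.0043750, so the payment is 52,500 × 0.0043750 / (1 − 1.0043750^−48) = $1,214.99.
Over 8 months: Option A costs 8 × $1,160.89 + $900.00 = $10,187.12; Option B costs 8 × $1,214.99 + $525.00 = $10,244.92.
Option A is cheaper by $10,244.92 − $10,187.12 = $57.80.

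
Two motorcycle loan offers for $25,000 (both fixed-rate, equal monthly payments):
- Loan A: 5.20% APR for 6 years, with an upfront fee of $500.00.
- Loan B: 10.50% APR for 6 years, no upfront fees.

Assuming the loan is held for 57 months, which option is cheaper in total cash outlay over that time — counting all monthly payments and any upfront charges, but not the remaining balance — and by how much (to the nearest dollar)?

Loan A: monthly rate = 5.2%/12 = 0.0043333; payment = 25,000 × 0.0043333 / (1 − (1+0.0043333)^−72) = $404.95.
Loan B: monthly rate = 10.5%/12 = 0.0087500; payment = 25,000 × 0.0087500 / (1 − (1+0.0087500)^−72) = $469.47.
Over 57 months: Loan A costs 57 × $404.95 + $500.00 = $23,582.15; Loan B costs 57 × $469.47 = $26,759.79.
Loan A is cheaper by $26,759.79 − $23,582.15 = $3,177.64.

Loan A by $3,178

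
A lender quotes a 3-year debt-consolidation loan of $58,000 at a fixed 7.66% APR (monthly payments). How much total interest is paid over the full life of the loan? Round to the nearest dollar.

Monthly rate = 7.66%/12 = 0.0063833; payment = 58,000 × 0.0063833 / (1 − (1+0.0063833)^−36) = $1,808.43.
Total paid = 36 × $1,808.43 = $65,103.48; interest = $65,103.48 − $58,000 = $7,103.48.

$7,103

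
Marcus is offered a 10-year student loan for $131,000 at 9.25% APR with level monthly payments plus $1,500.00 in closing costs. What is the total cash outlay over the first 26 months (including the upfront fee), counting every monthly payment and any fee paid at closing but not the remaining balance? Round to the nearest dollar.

$45,108

Monthly rate = 9.25%/12 = 0.0077083; payment = 131,000 × 0.0077083 / (1 − (1+0.0077083)^−120) = $1,677.23.
Total outlay = 26 × $1,677.23 + $1,500.00 = $45,107.98.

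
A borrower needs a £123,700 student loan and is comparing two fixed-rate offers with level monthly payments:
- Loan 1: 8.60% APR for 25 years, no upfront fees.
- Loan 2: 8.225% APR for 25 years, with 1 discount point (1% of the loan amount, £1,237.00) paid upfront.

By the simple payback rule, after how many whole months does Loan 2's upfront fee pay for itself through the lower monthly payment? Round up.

40 months

Loan 1: monthly rate = 8.6%/12 = 0.0071667; payment = 123,700 × 0.0071667 / (1 − (1+0.0071667)^−300) = £1,004.42.
Loan 2: monthly rate = 8.225%/12 = 0.0068542; payment = 123,700 × 0.0068542 / (1 − (1+0.0068542)^−300) = £973.25.
Monthly savings = £1,004.42 − £973.25 = £31.17.
Break-even = £1,237.00 / £31.17 = 39.69 → 40 months.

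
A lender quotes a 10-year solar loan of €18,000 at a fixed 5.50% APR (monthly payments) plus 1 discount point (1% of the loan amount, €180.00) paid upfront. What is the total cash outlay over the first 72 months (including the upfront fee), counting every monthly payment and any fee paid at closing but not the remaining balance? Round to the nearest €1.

At 5.50% the monthly rate is 0.0045833, so the payment is 18,000 × 0.0045833 / (1 − 1.0045833^−120) = €195.35.
Total outlay = 72 × €195.35 + €180.00 = €14,245.20.

€14,245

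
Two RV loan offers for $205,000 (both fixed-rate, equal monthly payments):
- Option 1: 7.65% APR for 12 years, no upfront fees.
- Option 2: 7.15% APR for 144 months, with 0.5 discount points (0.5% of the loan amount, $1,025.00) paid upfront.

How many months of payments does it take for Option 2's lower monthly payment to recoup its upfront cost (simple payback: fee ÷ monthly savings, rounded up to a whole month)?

19 months

Option 1: at 7.65% the monthly rate is 0.0063750, so the payment is 205,000 × 0.0063750 / (1 − 1.0063750^−144) = $2,179.88.
Option 2: at 7.15% the monthly rate is 0.0059583, so the payment is 205,000 × 0.0059583 / (1 − 1.0059583^−144) = $2,124.61.
Monthly savings = $2,179.88 − $2,124.61 = $55.27.
Break-even = $1,025.00 / $55.27 = 18.55 → 19 months.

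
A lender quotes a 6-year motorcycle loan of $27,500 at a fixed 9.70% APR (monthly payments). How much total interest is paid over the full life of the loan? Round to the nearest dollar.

$8,882

At 9.70% the monthly rate is 0.0080833, so the payment is 27,500 × 0.0080833 / (1 − 1.0080833^−72) = $505.31.
Total paid = 72 × $505.31 = $36,382.32; interest = $36,382.32 − $27,500 = $8,882.32.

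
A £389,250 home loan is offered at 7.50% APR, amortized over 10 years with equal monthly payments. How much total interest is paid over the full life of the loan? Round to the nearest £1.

Monthly rate = 7.5%/12 = 0.0062500; payment = 389,250 × 0.0062500 / (1 − (1+0.0062500)^−120) = £4,620.47.
Total paid = 120 × £4,620.47 = £554,456.40; interest = £554,456.40 − £389,250 = £165,206.40.

£165,206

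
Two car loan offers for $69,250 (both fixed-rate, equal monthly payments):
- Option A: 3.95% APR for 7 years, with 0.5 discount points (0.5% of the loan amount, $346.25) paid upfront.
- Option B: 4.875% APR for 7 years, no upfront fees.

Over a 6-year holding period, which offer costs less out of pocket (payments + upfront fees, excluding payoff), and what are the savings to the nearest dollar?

Option A by $1,795

Option A: monthly rate = 3.95%/12 = 0.0032917; payment = 69,250 × 0.0032917 / (1 − (1+0.0032917)^−84) = $944.97.
Option B: at 4.875% the monthly rate is 0.0040625, so the payment is 69,250 × 0.0040625 / (1 − 1.0040625^−84) = $974.71.
Over 72 months: Option A costs 72 × $944.97 + $346.25 = $68,384.09; Option B costs 72 × $974.71 = $70,179.12.
Option A is cheaper by $70,179.12 − $68,384.09 = $1,795.03.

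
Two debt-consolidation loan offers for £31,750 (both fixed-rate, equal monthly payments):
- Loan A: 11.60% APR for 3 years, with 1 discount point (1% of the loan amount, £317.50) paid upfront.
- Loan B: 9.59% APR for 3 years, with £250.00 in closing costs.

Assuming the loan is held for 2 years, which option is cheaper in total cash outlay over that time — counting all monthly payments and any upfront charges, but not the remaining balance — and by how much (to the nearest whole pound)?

Loan B by £790

Loan A: at 11.60% the monthly rate is 0.0096667, so the payment is 31,750 × 0.0096667 / (1 − 1.0096667^−36) = £1,048.50.
Loan B: monthly rate = 9.59%/12 = 0.0079917; payment = 31,750 × 0.0079917 / (1 − (1+0.0079917)^−36) = £1,018.38.
Over 24 months: Loan A costs 24 × £1,048.50 + £317.50 = £25,481.50; Loan B costs 24 × £1,018.38 + £250.00 = £24,691.12.
Loan B is cheaper by £25,481.50 − £24,691.12 = £790.38.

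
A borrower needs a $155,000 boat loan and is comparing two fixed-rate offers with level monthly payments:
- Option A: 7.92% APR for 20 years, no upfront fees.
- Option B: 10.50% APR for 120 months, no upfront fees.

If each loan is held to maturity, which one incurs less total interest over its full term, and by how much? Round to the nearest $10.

Option A: monthly rate = 7.92%/12 = 0.0066000; payment = 155,000 × 0.0066000 / (1 − (1+0.0066000)^−240) = $1,288.78.
Total interest on Option A = 240 × $1,288.78 − $155,000 = $154,307.20.
Option B: monthly rate = 10.5%/12 = 0.0087500; payment = 155,000 × 0.0087500 / (1 − (1+0.0087500)^−120) = $2,091.49.
Total interest on Option B = 120 × $2,091.49 − $155,000 = $95,978.80.
Option B is lower by $58,328.40.

Option B by $58,330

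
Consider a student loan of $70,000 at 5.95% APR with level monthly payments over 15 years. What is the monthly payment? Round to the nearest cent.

$588.81

Monthly rate = 5.95%/12 = 0.0049583; payment = 70,000 × 0.0049583 / (1 − (1+0.0049583)^−180) = $588.81.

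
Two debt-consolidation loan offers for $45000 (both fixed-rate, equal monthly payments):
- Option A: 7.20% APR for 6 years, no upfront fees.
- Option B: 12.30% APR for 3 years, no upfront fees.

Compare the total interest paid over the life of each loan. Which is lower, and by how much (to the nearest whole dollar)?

Option B by $1,511

Option A: at 7.20% the monthly rate is 0.0060000, so the payment is 45,000 × 0.0060000 / (1 − 1.0060000^−72) = $771.53.
Total interest on Option A = 72 × $771.53 − $45,000 = $10,550.16.
Option B: monthly rate = 12.3%/12 = 0.0102500; payment = 45,000 × 0.0102500 / (1 − (1+0.0102500)^−36) = $1,501.10.
Total interest on Option B = 36 × $1,501.10 − $45,000 = $9,039.60.
Option B is lower by $1,510.56.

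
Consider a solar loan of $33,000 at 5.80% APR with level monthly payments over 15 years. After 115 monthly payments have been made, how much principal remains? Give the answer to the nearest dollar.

$15,304

With monthly rate i = 5.8%/12 = 0.0048333, the balance after k of n payments is P · [(1+i)^n − (1+i)^k] / [(1+i)^n − 1].
(1+0.0048333)^180 = 2.38191372 and (1+0.0048333)^115 = 1.74106045, so the balance is 33,000 × (2.38191372 − 1.74106045) / (2.38191372 − 1) = $15,303.53.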